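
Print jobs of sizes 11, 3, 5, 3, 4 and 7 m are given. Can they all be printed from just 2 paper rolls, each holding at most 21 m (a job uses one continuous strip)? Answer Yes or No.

A valid assignment using 2 paper rolls:
  roll 1: 11 + 7 + 3 = 21
  roll 2: 5 + 4 + 3 = 12
Every load is within 21 m, so 2 paper rolls suffice.

Yes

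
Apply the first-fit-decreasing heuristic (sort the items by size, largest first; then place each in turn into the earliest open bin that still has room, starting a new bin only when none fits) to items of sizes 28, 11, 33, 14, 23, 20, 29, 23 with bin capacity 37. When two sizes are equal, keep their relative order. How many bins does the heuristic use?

Sorted descending: 33, 29, 28, 23, 23, 20, 14, 11.
  33 → bin 1 (new)  [load 33/37]
  29 → bin 2 (new)  [load 29/37]
  28 → bin 3 (new)  [load 28/37]
  23 → bin 4 (new)  [load 23/37]
  23 → bin 5 (new)  [load 23/37]
  20 → bin 6 (new)  [load 20/37]
  14 → bin 4  [load 37/37]
  11 → bin 5  [load 34/37]
6 bins opened.

6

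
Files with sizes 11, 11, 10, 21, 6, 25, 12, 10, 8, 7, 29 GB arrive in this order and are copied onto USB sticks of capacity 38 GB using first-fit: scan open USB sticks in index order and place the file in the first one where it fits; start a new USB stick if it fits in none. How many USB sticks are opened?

  11 → USB stick 1 (new)  [load 11/38]
  11 → USB stick 1  [load 22/38]
  10 → USB stick 1  [load 32/38]
  21 → USB stick 2 (new)  [load 21/38]
  6 → USB stick 1  [load 38/38]
  25 → USB stick 3 (new)  [load 25/38]
  12 → USB stick 2  [load 33/38]
  10 → USB stick 3  [load 35/38]
  8 → USB stick 4 (new)  [load 8/38]
  7 → USB stick 4  [load 15/38]
  29 → USB stick 5 (new)  [load 29/38]
5 USB sticks opened.

5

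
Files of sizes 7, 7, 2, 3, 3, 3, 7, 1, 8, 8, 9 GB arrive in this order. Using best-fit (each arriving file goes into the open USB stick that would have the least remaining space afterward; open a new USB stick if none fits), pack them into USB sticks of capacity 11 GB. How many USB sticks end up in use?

  7 → USB stick 1 (new)  [load 7/11]
  7 → USB stick 2 (new)  [load 7/11]
  2 → USB stick 1  [load 9/11]
  3 → USB stick 2  [load 10/11]
  3 → USB stick 3 (new)  [load 3/11]
  3 → USB stick 3  [load 6/11]
  7 → USB stick 4 (new)  [load 7/11]
  1 → USB stick 2  [load 11/11]
  8 → USB stick 5 (new)  [load 8/11]
  8 → USB stick 6 (new)  [load 8/11]
  9 → USB stick 7 (new)  [load 9/11]
7 USB sticks opened.

7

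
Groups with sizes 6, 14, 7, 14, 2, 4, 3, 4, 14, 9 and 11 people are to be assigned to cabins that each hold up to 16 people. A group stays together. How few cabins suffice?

6

Total = 14 + 14 + 14 + 11 + 9 + 7 + 6 + 4 + 4 + 3 + 2 = 88 people.
Lower bound: ⌈88/16⌉ = 6 cabins.
A packing using 6 cabins:
  cabin 1: 14 + 2 = 16
  cabin 2: 14 = 14
  cabin 3: 14 = 14
  cabin 4: 11 + 4 = 15
  cabin 5: 9 + 7 = 16
  cabin 6: 6 + 4 + 3 = 13
This matches the lower bound, so 6 is optimal.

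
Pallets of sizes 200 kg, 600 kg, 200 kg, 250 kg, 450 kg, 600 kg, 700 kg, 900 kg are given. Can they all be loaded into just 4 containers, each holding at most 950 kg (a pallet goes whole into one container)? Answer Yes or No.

Total = 3900 kg; ⌈3900/950⌉ = 5.
At least 5 containers are required, but only 4 are allowed.

No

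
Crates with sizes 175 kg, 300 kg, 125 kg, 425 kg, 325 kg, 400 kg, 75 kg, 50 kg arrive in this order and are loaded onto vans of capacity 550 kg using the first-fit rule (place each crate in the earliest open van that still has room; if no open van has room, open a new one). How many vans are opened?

4

  175 → van 1 (new)  [load 175/550]
  300 → van 1  [load 475/550]
  125 → van 2 (new)  [load 125/550]
  425 → van 2  [load 550/550]
  325 → van 3 (new)  [load 325/550]
  400 → van 4 (new)  [load 400/550]
  75 → van 1  [load 550/550]
  50 → van 3  [load 375/550]
4 vans opened.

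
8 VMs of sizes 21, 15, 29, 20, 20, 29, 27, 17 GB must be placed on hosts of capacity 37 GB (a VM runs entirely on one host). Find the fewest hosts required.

Total = 29 + 29 + 27 + 21 + 20 + 20 + 17 + 15 = 178 GB.
Lower bound: ⌈178/37⌉ = 5 hosts.
Also, 6 VMs each exceed 37/2 GB, and no two of those can share a host, so at least 6 hosts are needed.
A packing using 6 hosts:
  host 1: 29 = 29
  host 2: 29 = 29
  host 3: 27 = 27
  host 4: 21 + 15 = 36
  host 5: 20 + 17 = 37
  host 6: 20 = 20
This matches the lower bound, so 6 is optimal.

6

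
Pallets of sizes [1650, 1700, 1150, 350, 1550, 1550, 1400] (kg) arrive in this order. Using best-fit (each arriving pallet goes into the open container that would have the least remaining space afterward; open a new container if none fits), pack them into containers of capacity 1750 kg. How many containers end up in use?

  1650 → container 1 (new)  [load 1650/1750]
  1700 → container 2 (new)  [load 1700/1750]
  1150 → container 3 (new)  [load 1150/1750]
  350 → container 3  [load 1500/1750]
  1550 → container 4 (new)  [load 1550/1750]
  1550 → container 5 (new)  [load 1550/1750]
  1400 → container 6 (new)  [load 1400/1750]
6 containers opened.

6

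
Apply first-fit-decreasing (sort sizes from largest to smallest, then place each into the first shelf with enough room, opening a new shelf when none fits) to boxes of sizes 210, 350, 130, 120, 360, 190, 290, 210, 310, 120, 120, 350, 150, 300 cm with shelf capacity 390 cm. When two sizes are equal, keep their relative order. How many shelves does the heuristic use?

10

Sorted descending: 360, 350, 350, 310, 300, 290, 210, 210, 190, 150, 130, 120, 120, 120.
  360 → shelf 1 (new)  [load 360/390]
  350 → shelf 2 (new)  [load 350/390]
  350 → shelf 3 (new)  [load 350/390]
  310 → shelf 4 (new)  [load 310/390]
  300 → shelf 5 (new)  [load 300/390]
  290 → shelf 6 (new)  [load 290/390]
  210 → shelf 7 (new)  [load 210/390]
  210 → shelf 8 (new)  [load 210/390]
  190 → shelf 9 (new)  [load 190/390]
  150 → shelf 7  [load 360/390]
  130 → shelf 8  [load 340/390]
  120 → shelf 9  [load 310/390]
  120 → shelf 10 (new)  [load 120/390]
  120 → shelf 10  [load 240/390]
10 shelves opened.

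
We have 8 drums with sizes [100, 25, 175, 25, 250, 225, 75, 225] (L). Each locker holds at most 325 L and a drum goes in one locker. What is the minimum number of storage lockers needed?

Total = 250 + 225 + 225 + 175 + 100 + 75 + 25 + 25 = 1100 L.
Lower bound: ⌈1100/325⌉ = 4 storage lockers.
A packing using 4 storage lockers:
  locker 1: 250 + 75 = 325
  locker 2: 225 + 100 = 325
  locker 3: 225 + 25 + 25 = 275
  locker 4: 175 = 175
This matches the lower bound, so 4 is optimal.

4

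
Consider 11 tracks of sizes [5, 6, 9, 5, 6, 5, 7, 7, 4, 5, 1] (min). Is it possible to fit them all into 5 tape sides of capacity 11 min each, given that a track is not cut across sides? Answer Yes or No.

Total = 60 min; ⌈60/11⌉ = 6.
At least 6 tape sides are required, but only 5 are allowed.

No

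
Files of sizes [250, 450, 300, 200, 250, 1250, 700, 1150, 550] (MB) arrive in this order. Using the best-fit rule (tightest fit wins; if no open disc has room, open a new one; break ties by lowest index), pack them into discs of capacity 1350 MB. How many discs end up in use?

5

  250 → disc 1 (new)  [load 250/1350]
  450 → disc 1  [load 700/1350]
  300 → disc 1  [load 1000/1350]
  200 → disc 1  [load 1200/1350]
  250 → disc 2 (new)  [load 250/1350]
  1250 → disc 3 (new)  [load 1250/1350]
  700 → disc 2  [load 950/1350]
  1150 → disc 4 (new)  [load 1150/1350]
  550 → disc 5 (new)  [load 550/1350]
5 discs opened.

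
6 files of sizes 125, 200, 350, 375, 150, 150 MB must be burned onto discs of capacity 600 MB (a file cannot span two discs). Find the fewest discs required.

3

Total = 375 + 350 + 200 + 150 + 150 + 125 = 1350 MB.
Lower bound: ⌈1350/600⌉ = 3 discs.
A packing using 3 discs:
  disc 1: 375 + 200 = 575
  disc 2: 350 + 150 = 500
  disc 3: 150 + 125 = 275
This matches the lower bound, so 3 is optimal.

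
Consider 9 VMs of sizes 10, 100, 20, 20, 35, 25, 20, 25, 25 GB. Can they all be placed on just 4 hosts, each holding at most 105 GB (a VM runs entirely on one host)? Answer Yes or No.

Yes

A valid assignment using 3 hosts:
  host 1: 100 = 100
  host 2: 35 + 25 + 25 + 20 = 105
  host 3: 25 + 20 + 20 + 10 = 75
That uses only 3 ≤ 4, so 4 hosts are enough.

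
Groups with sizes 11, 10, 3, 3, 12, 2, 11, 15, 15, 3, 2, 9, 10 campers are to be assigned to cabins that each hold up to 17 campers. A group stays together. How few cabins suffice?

8

Total = 15 + 15 + 12 + 11 + 11 + 10 + 10 + 9 + 3 + 3 + 3 + 2 + 2 = 106 campers.
Lower bound: ⌈106/17⌉ = 7 cabins.
Also, 8 groups each exceed 17/2 campers, and no two of those can share a cabin, so at least 8 cabins are needed.
A packing using 8 cabins:
  cabin 1: 15 + 2 = 17
  cabin 2: 15 + 2 = 17
  cabin 3: 12 + 3 = 15
  cabin 4: 11 + 3 + 3 = 17
  cabin 5: 11 = 11
  cabin 6: 10 = 10
  cabin 7: 10 = 10
  cabin 8: 9 = 9
This matches the lower bound, so 8 is optimal.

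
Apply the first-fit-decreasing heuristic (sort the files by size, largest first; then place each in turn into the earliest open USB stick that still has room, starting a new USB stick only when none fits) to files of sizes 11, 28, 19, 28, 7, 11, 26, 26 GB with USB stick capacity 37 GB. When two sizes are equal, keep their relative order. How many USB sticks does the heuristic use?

Sorted descending: 28, 28, 26, 26, 19, 11, 11, 7.
  28 → USB stick 1 (new)  [load 28/37]
  28 → USB stick 2 (new)  [load 28/37]
  26 → USB stick 3 (new)  [load 26/37]
  26 → USB stick 4 (new)  [load 26/37]
  19 → USB stick 5 (new)  [load 19/37]
  11 → USB stick 3  [load 37/37]
  11 → USB stick 4  [load 37/37]
  7 → USB stick 1  [load 35/37]
5 USB sticks opened.

5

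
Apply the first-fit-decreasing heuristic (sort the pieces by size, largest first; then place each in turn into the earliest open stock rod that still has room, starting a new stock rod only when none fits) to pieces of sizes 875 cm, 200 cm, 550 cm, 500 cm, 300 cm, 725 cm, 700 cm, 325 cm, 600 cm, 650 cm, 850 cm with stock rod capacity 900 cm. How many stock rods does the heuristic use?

8

Sorted descending: 875, 850, 725, 700, 650, 600, 550, 500, 325, 300, 200.
  875 → stock rod 1 (new)  [load 875/900]
  850 → stock rod 2 (new)  [load 850/900]
  725 → stock rod 3 (new)  [load 725/900]
  700 → stock rod 4 (new)  [load 700/900]
  650 → stock rod 5 (new)  [load 650/900]
  600 → stock rod 6 (new)  [load 600/900]
  550 → stock rod 7 (new)  [load 550/900]
  500 → stock rod 8 (new)  [load 500/900]
  325 → stock rod 7  [load 875/900]
  300 → stock rod 6  [load 900/900]
  200 → stock rod 4  [load 900/900]
8 stock rods opened.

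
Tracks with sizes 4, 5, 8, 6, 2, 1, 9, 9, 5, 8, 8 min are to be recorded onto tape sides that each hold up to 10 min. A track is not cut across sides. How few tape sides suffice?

Total = 9 + 9 + 8 + 8 + 8 + 6 + 5 + 5 + 4 + 2 + 1 = 65 min.
Lower bound: ⌈65/10⌉ = 7 tape sides.
A packing using 7 tape sides:
  side 1: 9 + 1 = 10
  side 2: 9 = 9
  side 3: 8 + 2 = 10
  side 4: 8 = 8
  side 5: 8 = 8
  side 6: 6 + 4 = 10
  side 7: 5 + 5 = 10
This matches the lower bound, so 7 is optimal.

7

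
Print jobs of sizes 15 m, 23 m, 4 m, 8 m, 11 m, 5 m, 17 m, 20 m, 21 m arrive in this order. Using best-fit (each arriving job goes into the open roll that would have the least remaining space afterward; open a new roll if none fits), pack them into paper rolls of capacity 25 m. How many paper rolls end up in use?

6

  15 → roll 1 (new)  [load 15/25]
  23 → roll 2 (new)  [load 23/25]
  4 → roll 1  [load 19/25]
  8 → roll 3 (new)  [load 8/25]
  11 → roll 3  [load 19/25]
  5 → roll 1  [load 24/25]
  17 → roll 4 (new)  [load 17/25]
  20 → roll 5 (new)  [load 20/25]
  21 → roll 6 (new)  [load 21/25]
6 paper rolls opened.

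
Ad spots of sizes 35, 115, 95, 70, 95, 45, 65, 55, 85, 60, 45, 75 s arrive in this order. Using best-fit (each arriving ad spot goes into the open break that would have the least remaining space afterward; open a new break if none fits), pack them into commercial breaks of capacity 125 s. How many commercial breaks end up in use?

8

  35 → break 1 (new)  [load 35/125]
  115 → break 2 (new)  [load 115/125]
  95 → break 3 (new)  [load 95/125]
  70 → break 1  [load 105/125]
  95 → break 4 (new)  [load 95/125]
  45 → break 5 (new)  [load 45/125]
  65 → break 5  [load 110/125]
  55 → break 6 (new)  [load 55/125]
  85 → break 7 (new)  [load 85/125]
  60 → break 6  [load 115/125]
  45 → break 8 (new)  [load 45/125]
  75 → break 8  [load 120/125]
8 commercial breaks opened.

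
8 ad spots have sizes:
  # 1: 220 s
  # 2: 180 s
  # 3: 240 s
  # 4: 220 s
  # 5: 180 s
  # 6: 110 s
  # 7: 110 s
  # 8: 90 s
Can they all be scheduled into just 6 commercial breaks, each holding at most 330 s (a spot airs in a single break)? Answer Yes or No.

Yes

A valid assignment using 5 commercial breaks:
  break 1: 240 + 90 = 330
  break 2: 220 + 110 = 330
  break 3: 220 + 110 = 330
  break 4: 180 = 180
  break 5: 180 = 180
That uses only 5 ≤ 6, so 6 commercial breaks are enough.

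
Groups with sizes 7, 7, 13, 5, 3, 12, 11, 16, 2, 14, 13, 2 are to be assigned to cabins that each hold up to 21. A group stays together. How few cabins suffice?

6

Total = 16 + 14 + 13 + 13 + 12 + 11 + 7 + 7 + 5 + 3 + 2 + 2 = 105.
Lower bound: ⌈105/21⌉ = 5 cabins.
Also, 6 groups each exceed 21/2, and no two of those can share a cabin, so at least 6 cabins are needed.
A packing using 6 cabins:
  cabin 1: 16 + 5 = 21
  cabin 2: 14 + 7 = 21
  cabin 3: 13 + 7 = 20
  cabin 4: 13 + 3 + 2 + 2 = 20
  cabin 5: 12 = 12
  cabin 6: 11 = 11
This matches the lower bound, so 6 is optimal.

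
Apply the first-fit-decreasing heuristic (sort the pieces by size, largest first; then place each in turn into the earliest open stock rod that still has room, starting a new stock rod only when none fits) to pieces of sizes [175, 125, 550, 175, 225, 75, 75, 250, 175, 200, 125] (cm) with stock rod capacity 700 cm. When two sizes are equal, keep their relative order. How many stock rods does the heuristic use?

Sorted descending: 550, 250, 225, 200, 175, 175, 175, 125, 125, 75, 75.
  550 → stock rod 1 (new)  [load 550/700]
  250 → stock rod 2 (new)  [load 250/700]
  225 → stock rod 2  [load 475/700]
  200 → stock rod 2  [load 675/700]
  175 → stock rod 3 (new)  [load 175/700]
  175 → stock rod 3  [load 350/700]
  175 → stock rod 3  [load 525/700]
  125 → stock rod 1  [load 675/700]
  125 → stock rod 3  [load 650/700]
  75 → stock rod 4 (new)  [load 75/700]
  75 → stock rod 4  [load 150/700]
4 stock rods opened.

4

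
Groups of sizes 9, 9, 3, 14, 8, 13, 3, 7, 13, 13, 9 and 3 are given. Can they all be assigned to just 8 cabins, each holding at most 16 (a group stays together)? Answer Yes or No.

A valid assignment using 8 cabins:
  cabin 1: 14 = 14
  cabin 2: 13 + 3 = 16
  cabin 3: 13 + 3 = 16
  cabin 4: 13 + 3 = 16
  cabin 5: 9 + 7 = 16
  cabin 6: 9 = 9
  cabin 7: 9 = 9
  cabin 8: 8 = 8
Every load is within 16, so 8 cabins suffice.

Yes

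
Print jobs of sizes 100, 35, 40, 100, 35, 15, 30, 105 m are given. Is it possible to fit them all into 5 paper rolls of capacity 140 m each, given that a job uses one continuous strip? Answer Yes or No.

Yes

A valid assignment using 4 paper rolls:
  roll 1: 105 + 35 = 140
  roll 2: 100 + 40 = 140
  roll 3: 100 + 35 = 135
  roll 4: 30 + 15 = 45
That uses only 4 ≤ 5, so 5 paper rolls are enough.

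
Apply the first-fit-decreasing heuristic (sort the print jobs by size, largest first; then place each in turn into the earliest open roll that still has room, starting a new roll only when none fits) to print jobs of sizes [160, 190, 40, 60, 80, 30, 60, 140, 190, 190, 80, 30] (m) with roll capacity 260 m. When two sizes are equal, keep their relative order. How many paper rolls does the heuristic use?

5

Sorted descending: 190, 190, 190, 160, 140, 80, 80, 60, 60, 40, 30, 30.
  190 → roll 1 (new)  [load 190/260]
  190 → roll 2 (new)  [load 190/260]
  190 → roll 3 (new)  [load 190/260]
  160 → roll 4 (new)  [load 160/260]
  140 → roll 5 (new)  [load 140/260]
  80 → roll 4  [load 240/260]
  80 → roll 5  [load 220/260]
  60 → roll 1  [load 250/260]
  60 → roll 2  [load 250/260]
  40 → roll 3  [load 230/260]
  30 → roll 3  [load 260/260]
  30 → roll 5  [load 250/260]
5 paper rolls opened.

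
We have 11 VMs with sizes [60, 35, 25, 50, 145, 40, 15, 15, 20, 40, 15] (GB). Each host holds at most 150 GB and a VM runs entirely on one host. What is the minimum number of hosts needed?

Total = 145 + 60 + 50 + 40 + 40 + 35 + 25 + 20 + 15 + 15 + 15 = 460 GB.
Lower bound: ⌈460/150⌉ = 4 hosts.
A packing using 4 hosts:
  host 1: 145 = 145
  host 2: 60 + 50 + 40 = 150
  host 3: 40 + 35 + 25 + 20 + 15 + 15 = 150
  host 4: 15 = 15
This matches the lower bound, so 4 is optimal.

4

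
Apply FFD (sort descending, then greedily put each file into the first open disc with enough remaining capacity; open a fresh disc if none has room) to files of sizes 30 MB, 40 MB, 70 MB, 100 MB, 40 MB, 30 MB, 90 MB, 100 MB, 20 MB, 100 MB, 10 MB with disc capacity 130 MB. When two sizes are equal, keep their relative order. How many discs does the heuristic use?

5

Sorted descending: 100, 100, 100, 90, 70, 40, 40, 30, 30, 20, 10.
  100 → disc 1 (new)  [load 100/130]
  100 → disc 2 (new)  [load 100/130]
  100 → disc 3 (new)  [load 100/130]
  90 → disc 4 (new)  [load 90/130]
  70 → disc 5 (new)  [load 70/130]
  40 → disc 4  [load 130/130]
  40 → disc 5  [load 110/130]
  30 → disc 1  [load 130/130]
  30 → disc 2  [load 130/130]
  20 → disc 3  [load 120/130]
  10 → disc 3  [load 130/130]
5 discs opened.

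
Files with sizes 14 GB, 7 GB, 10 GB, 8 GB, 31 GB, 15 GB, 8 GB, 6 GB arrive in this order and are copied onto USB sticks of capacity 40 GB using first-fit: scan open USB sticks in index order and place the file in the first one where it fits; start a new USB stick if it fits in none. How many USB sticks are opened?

3

  14 → USB stick 1 (new)  [load 14/40]
  7 → USB stick 1  [load 21/40]
  10 → USB stick 1  [load 31/40]
  8 → USB stick 1  [load 39/40]
  31 → USB stick 2 (new)  [load 31/40]
  15 → USB stick 3 (new)  [load 15/40]
  8 → USB stick 2  [load 39/40]
  6 → USB stick 3  [load 21/40]
3 USB sticks opened.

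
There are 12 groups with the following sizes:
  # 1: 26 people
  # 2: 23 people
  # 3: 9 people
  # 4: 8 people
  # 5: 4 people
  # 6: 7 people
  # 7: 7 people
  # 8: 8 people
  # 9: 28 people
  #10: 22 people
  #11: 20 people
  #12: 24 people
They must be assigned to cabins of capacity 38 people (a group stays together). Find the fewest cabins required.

Total = 28 + 26 + 24 + 23 + 22 + 20 + 9 + 8 + 8 + 7 + 7 + 4 = 186 people.
Lower bound: ⌈186/38⌉ = 5 cabins.
Also, 6 groups each exceed 19 people, and no two of those can share a cabin, so at least 6 cabins are needed.
A packing using 6 cabins:
  cabin 1: 28 + 9 = 37
  cabin 2: 26 + 8 + 4 = 38
  cabin 3: 24 + 8 = 32
  cabin 4: 23 + 7 + 7 = 37
  cabin 5: 22 = 22
  cabin 6: 20 = 20
This matches the lower bound, so 6 is optimal.

6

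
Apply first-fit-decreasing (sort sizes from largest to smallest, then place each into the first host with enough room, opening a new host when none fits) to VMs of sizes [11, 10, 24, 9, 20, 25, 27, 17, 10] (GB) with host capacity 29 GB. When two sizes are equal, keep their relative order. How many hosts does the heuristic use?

Sorted descending: 27, 25, 24, 20, 17, 11, 10, 10, 9.
  27 → host 1 (new)  [load 27/29]
  25 → host 2 (new)  [load 25/29]
  24 → host 3 (new)  [load 24/29]
  20 → host 4 (new)  [load 20/29]
  17 → host 5 (new)  [load 17/29]
  11 → host 5  [load 28/29]
  10 → host 6 (new)  [load 10/29]
  10 → host 6  [load 20/29]
  9 → host 4  [load 29/29]
6 hosts opened.

6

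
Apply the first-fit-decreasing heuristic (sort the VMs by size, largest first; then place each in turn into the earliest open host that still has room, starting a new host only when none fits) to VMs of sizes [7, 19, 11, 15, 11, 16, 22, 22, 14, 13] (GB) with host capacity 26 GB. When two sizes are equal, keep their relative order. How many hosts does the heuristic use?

7

Sorted descending: 22, 22, 19, 16, 15, 14, 13, 11, 11, 7.
  22 → host 1 (new)  [load 22/26]
  22 → host 2 (new)  [load 22/26]
  19 → host 3 (new)  [load 19/26]
  16 → host 4 (new)  [load 16/26]
  15 → host 5 (new)  [load 15/26]
  14 → host 6 (new)  [load 14/26]
  13 → host 7 (new)  [load 13/26]
  11 → host 5  [load 26/26]
  11 → host 6  [load 25/26]
  7 → host 3  [load 26/26]
7 hosts opened.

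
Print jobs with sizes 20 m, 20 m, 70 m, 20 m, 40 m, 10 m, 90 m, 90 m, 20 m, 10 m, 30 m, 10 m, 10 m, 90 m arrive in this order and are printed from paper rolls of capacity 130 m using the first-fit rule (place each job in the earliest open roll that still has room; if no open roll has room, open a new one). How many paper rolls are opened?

  20 → roll 1 (new)  [load 20/130]
  20 → roll 1  [load 40/130]
  70 → roll 1  [load 110/130]
  20 → roll 1  [load 130/130]
  40 → roll 2 (new)  [load 40/130]
  10 → roll 2  [load 50/130]
  90 → roll 3 (new)  [load 90/130]
  90 → roll 4 (new)  [load 90/130]
  20 → roll 2  [load 70/130]
  10 → roll 2  [load 80/130]
  30 → roll 2  [load 110/130]
  10 → roll 2  [load 120/130]
  10 → roll 2  [load 130/130]
  90 → roll 5 (new)  [load 90/130]
5 paper rolls opened.

5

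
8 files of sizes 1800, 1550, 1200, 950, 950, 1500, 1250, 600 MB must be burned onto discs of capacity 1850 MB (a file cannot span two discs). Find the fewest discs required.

7

Total = 1800 + 1550 + 1500 + 1250 + 1200 + 950 + 950 + 600 = 9800 MB.
Lower bound: ⌈9800/1850⌉ = 6 discs.
Also, 7 files each exceed 925 MB, and no two of those can share a disc, so at least 7 discs are needed.
A packing using 7 discs:
  disc 1: 1800 = 1800
  disc 2: 1550 = 1550
  disc 3: 1500 = 1500
  disc 4: 1250 + 600 = 1850
  disc 5: 1200 = 1200
  disc 6: 950 = 950
  disc 7: 950 = 950
This matches the lower bound, so 7 is optimal.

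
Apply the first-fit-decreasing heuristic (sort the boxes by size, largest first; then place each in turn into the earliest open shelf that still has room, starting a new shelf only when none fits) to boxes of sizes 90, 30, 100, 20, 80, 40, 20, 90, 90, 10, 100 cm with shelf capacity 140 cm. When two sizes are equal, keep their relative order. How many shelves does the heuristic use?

6

Sorted descending: 100, 100, 90, 90, 90, 80, 40, 30, 20, 20, 10.
  100 → shelf 1 (new)  [load 100/140]
  100 → shelf 2 (new)  [load 100/140]
  90 → shelf 3 (new)  [load 90/140]
  90 → shelf 4 (new)  [load 90/140]
  90 → shelf 5 (new)  [load 90/140]
  80 → shelf 6 (new)  [load 80/140]
  40 → shelf 1  [load 140/140]
  30 → shelf 2  [load 130/140]
  20 → shelf 3  [load 110/140]
  20 → shelf 3  [load 130/140]
  10 → shelf 2  [load 140/140]
6 shelves opened.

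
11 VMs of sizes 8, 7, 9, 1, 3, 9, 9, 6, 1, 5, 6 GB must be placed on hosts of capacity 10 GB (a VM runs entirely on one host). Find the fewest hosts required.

8

Total = 9 + 9 + 9 + 8 + 7 + 6 + 6 + 5 + 3 + 1 + 1 = 64 GB.
Lower bound: ⌈64/10⌉ = 7 hosts.
A packing using 8 hosts:
  host 1: 9 + 1 = 10
  host 2: 9 + 1 = 10
  host 3: 9 = 9
  host 4: 8 = 8
  host 5: 7 + 3 = 10
  host 6: 6 = 6
  host 7: 6 = 6
  host 8: 5 = 5
No arrangement into 7 hosts stays within capacity, so 8 is optimal.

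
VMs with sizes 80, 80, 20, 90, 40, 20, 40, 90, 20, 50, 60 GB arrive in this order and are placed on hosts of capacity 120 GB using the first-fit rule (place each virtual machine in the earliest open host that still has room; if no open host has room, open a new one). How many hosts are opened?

  80 → host 1 (new)  [load 80/120]
  80 → host 2 (new)  [load 80/120]
  20 → host 1  [load 100/120]
  90 → host 3 (new)  [load 90/120]
  40 → host 2  [load 120/120]
  20 → host 1  [load 120/120]
  40 → host 4 (new)  [load 40/120]
  90 → host 5 (new)  [load 90/120]
  20 → host 3  [load 110/120]
  50 → host 4  [load 90/120]
  60 → host 6 (new)  [load 60/120]
6 hosts opened.

6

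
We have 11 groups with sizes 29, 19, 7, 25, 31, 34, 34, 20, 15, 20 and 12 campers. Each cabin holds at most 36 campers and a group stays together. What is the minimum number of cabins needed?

8

Total = 34 + 34 + 31 + 29 + 25 + 20 + 20 + 19 + 15 + 12 + 7 = 246 campers.
Lower bound: ⌈246/36⌉ = 7 cabins.
Also, 8 groups each exceed 18 campers, and no two of those can share a cabin, so at least 8 cabins are needed.
A packing using 8 cabins:
  cabin 1: 34 = 34
  cabin 2: 34 = 34
  cabin 3: 31 = 31
  cabin 4: 29 + 7 = 36
  cabin 5: 25 = 25
  cabin 6: 20 + 15 = 35
  cabin 7: 20 + 12 = 32
  cabin 8: 19 = 19
This matches the lower bound, so 8 is optimal.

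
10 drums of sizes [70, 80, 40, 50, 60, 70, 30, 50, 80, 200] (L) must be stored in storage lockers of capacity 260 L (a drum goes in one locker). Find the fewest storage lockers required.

3

Total = 200 + 80 + 80 + 70 + 70 + 60 + 50 + 50 + 40 + 30 = 730 L.
Lower bound: ⌈730/260⌉ = 3 storage lockers.
A packing using 3 storage lockers:
  locker 1: 200 + 60 = 260
  locker 2: 80 + 80 + 70 + 30 = 260
  locker 3: 70 + 50 + 50 + 40 = 210
This matches the lower bound, so 3 is optimal.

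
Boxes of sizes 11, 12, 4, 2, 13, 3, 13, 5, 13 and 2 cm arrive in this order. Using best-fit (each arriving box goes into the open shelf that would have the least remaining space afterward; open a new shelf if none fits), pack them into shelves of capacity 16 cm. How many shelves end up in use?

  11 → shelf 1 (new)  [load 11/16]
  12 → shelf 2 (new)  [load 12/16]
  4 → shelf 2  [load 16/16]
  2 → shelf 1  [load 13/16]
  13 → shelf 3 (new)  [load 13/16]
  3 → shelf 1  [load 16/16]
  13 → shelf 4 (new)  [load 13/16]
  5 → shelf 5 (new)  [load 5/16]
  13 → shelf 6 (new)  [load 13/16]
  2 → shelf 3  [load 15/16]
6 shelves opened.

6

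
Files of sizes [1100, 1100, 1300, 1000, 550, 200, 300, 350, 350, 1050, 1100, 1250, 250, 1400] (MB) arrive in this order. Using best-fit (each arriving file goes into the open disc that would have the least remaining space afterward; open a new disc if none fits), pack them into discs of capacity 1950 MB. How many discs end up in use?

  1100 → disc 1 (new)  [load 1100/1950]
  1100 → disc 2 (new)  [load 1100/1950]
  1300 → disc 3 (new)  [load 1300/1950]
  1000 → disc 4 (new)  [load 1000/1950]
  550 → disc 3  [load 1850/1950]
  200 → disc 1  [load 1300/1950]
  300 → disc 1  [load 1600/1950]
  350 → disc 1  [load 1950/1950]
  350 → disc 2  [load 1450/1950]
  1050 → disc 5 (new)  [load 1050/1950]
  1100 → disc 6 (new)  [load 1100/1950]
  1250 → disc 7 (new)  [load 1250/1950]
  250 → disc 2  [load 1700/1950]
  1400 → disc 8 (new)  [load 1400/1950]
8 discs opened.

8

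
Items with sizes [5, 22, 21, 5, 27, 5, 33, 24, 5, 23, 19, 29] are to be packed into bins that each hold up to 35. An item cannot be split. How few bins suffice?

8

Total = 33 + 29 + 27 + 24 + 23 + 22 + 21 + 19 + 5 + 5 + 5 + 5 = 218.
Lower bound: ⌈218/35⌉ = 7 bins.
Also, 8 items each exceed 35/2, and no two of those can share a bin, so at least 8 bins are needed.
A packing using 8 bins:
  bin 1: 33 = 33
  bin 2: 29 + 5 = 34
  bin 3: 27 + 5 = 32
  bin 4: 24 + 5 + 5 = 34
  bin 5: 23 = 23
  bin 6: 22 = 22
  bin 7: 21 = 21
  bin 8: 19 = 19
This matches the lower bound, so 8 is optimal.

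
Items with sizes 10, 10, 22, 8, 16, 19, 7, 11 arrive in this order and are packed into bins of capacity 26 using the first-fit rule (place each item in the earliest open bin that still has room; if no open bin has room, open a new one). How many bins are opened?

5

  10 → bin 1 (new)  [load 10/26]
  10 → bin 1  [load 20/26]
  22 → bin 2 (new)  [load 22/26]
  8 → bin 3 (new)  [load 8/26]
  16 → bin 3  [load 24/26]
  19 → bin 4 (new)  [load 19/26]
  7 → bin 4  [load 26/26]
  11 → bin 5 (new)  [load 11/26]
5 bins opened.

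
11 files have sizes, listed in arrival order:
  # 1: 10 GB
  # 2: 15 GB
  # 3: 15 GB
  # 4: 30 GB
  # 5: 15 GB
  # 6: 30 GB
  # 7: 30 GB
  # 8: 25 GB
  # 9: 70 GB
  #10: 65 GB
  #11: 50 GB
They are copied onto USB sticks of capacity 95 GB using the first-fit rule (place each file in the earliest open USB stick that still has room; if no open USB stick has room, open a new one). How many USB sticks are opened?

  10 → USB stick 1 (new)  [load 10/95]
  15 → USB stick 1  [load 25/95]
  15 → USB stick 1  [load 40/95]
  30 → USB stick 1  [load 70/95]
  15 → USB stick 1  [load 85/95]
  30 → USB stick 2 (new)  [load 30/95]
  30 → USB stick 2  [load 60/95]
  25 → USB stick 2  [load 85/95]
  70 → USB stick 3 (new)  [load 70/95]
  65 → USB stick 4 (new)  [load 65/95]
  50 → USB stick 5 (new)  [load 50/95]
5 USB sticks opened.

5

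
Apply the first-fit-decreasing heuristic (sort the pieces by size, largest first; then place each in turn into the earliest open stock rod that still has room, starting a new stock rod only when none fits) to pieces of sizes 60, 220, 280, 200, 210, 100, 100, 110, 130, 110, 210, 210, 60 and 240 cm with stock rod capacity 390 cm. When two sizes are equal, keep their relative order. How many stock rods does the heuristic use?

7

Sorted descending: 280, 240, 220, 210, 210, 210, 200, 130, 110, 110, 100, 100, 60, 60.
  280 → stock rod 1 (new)  [load 280/390]
  240 → stock rod 2 (new)  [load 240/390]
  220 → stock rod 3 (new)  [load 220/390]
  210 → stock rod 4 (new)  [load 210/390]
  210 → stock rod 5 (new)  [load 210/390]
  210 → stock rod 6 (new)  [load 210/390]
  200 → stock rod 7 (new)  [load 200/390]
  130 → stock rod 2  [load 370/390]
  110 → stock rod 1  [load 390/390]
  110 → stock rod 3  [load 330/390]
  100 → stock rod 4  [load 310/390]
  100 → stock rod 5  [load 310/390]
  60 → stock rod 3  [load 390/390]
  60 → stock rod 4  [load 370/390]
7 stock rods opened.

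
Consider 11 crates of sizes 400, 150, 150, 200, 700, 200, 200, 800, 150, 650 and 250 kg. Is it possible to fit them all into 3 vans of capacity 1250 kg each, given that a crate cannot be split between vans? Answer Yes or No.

Total = 3850 kg; ⌈3850/1250⌉ = 4.
At least 4 vans are required, but only 3 are allowed.

No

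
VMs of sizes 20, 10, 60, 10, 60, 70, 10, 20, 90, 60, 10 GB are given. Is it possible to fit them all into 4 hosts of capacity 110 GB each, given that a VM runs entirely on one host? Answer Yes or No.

Total = 420 GB; ⌈420/110⌉ = 4.
5 VMs each exceed half the capacity and cannot share a host, forcing at least 5 hosts.
At least 5 hosts are required, but only 4 are allowed.

No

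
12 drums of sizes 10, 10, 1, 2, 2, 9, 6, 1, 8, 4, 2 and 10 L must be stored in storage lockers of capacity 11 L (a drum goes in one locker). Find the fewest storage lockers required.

Total = 10 + 10 + 10 + 9 + 8 + 6 + 4 + 2 + 2 + 2 + 1 + 1 = 65 L.
Lower bound: ⌈65/11⌉ = 6 storage lockers.
A packing using 7 storage lockers:
  locker 1: 10 + 1 = 11
  locker 2: 10 + 1 = 11
  locker 3: 10 = 10
  locker 4: 9 + 2 = 11
  locker 5: 8 + 2 = 10
  locker 6: 6 + 4 = 10
  locker 7: 2 = 2
No arrangement into 6 storage lockers stays within capacity, so 7 is optimal.

7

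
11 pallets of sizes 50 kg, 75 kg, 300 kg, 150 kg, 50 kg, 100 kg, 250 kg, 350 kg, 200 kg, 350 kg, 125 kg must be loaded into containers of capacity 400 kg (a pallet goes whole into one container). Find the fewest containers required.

5

Total = 350 + 350 + 300 + 250 + 200 + 150 + 125 + 100 + 75 + 50 + 50 = 2000 kg.
Lower bound: ⌈2000/400⌉ = 5 containers.
A packing using 5 containers:
  container 1: 350 + 50 = 400
  container 2: 350 + 50 = 400
  container 3: 300 + 100 = 400
  container 4: 250 + 150 = 400
  container 5: 200 + 125 + 75 = 400
This matches the lower bound, so 5 is optimal.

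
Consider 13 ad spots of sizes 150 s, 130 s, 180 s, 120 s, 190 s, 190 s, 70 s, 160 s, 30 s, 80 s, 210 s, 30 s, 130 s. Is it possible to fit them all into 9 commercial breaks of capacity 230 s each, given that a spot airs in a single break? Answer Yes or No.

A valid assignment using 9 commercial breaks:
  break 1: 210 = 210
  break 2: 190 + 30 = 220
  break 3: 190 + 30 = 220
  break 4: 180 = 180
  break 5: 160 + 70 = 230
  break 6: 150 + 80 = 230
  break 7: 130 = 130
  break 8: 130 = 130
  break 9: 120 = 120
Every load is within 230 s, so 9 commercial breaks suffice.

Yes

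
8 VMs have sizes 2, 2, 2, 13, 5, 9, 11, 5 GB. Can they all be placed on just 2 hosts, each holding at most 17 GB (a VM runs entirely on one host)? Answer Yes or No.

Total = 49 GB; ⌈49/17⌉ = 3.
At least 3 hosts are required, but only 2 are allowed.

No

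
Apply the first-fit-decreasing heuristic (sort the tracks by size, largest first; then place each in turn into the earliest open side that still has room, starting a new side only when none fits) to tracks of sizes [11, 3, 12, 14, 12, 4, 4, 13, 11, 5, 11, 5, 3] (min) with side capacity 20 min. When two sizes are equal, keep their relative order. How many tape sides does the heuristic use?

Sorted descending: 14, 13, 12, 12, 11, 11, 11, 5, 5, 4, 4, 3, 3.
  14 → side 1 (new)  [load 14/20]
  13 → side 2 (new)  [load 13/20]
  12 → side 3 (new)  [load 12/20]
  12 → side 4 (new)  [load 12/20]
  11 → side 5 (new)  [load 11/20]
  11 → side 6 (new)  [load 11/20]
  11 → side 7 (new)  [load 11/20]
  5 → side 1  [load 19/20]
  5 → side 2  [load 18/20]
  4 → side 3  [load 16/20]
  4 → side 3  [load 20/20]
  3 → side 4  [load 15/20]
  3 → side 4  [load 18/20]
7 tape sides opened.

7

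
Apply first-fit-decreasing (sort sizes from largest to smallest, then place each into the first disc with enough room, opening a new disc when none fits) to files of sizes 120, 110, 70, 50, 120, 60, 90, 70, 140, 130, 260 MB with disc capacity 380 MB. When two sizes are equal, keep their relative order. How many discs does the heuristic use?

4

Sorted descending: 260, 140, 130, 120, 120, 110, 90, 70, 70, 60, 50.
  260 → disc 1 (new)  [load 260/380]
  140 → disc 2 (new)  [load 140/380]
  130 → disc 2  [load 270/380]
  120 → disc 1  [load 380/380]
  120 → disc 3 (new)  [load 120/380]
  110 → disc 2  [load 380/380]
  90 → disc 3  [load 210/380]
  70 → disc 3  [load 280/380]
  70 → disc 3  [load 350/380]
  60 → disc 4 (new)  [load 60/380]
  50 → disc 4  [load 110/380]
4 discs opened.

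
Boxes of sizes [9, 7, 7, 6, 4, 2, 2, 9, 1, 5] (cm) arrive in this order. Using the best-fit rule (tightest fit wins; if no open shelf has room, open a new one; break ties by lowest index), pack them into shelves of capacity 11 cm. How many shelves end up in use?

  9 → shelf 1 (new)  [load 9/11]
  7 → shelf 2 (new)  [load 7/11]
  7 → shelf 3 (new)  [load 7/11]
  6 → shelf 4 (new)  [load 6/11]
  4 → shelf 2  [load 11/11]
  2 → shelf 1  [load 11/11]
  2 → shelf 3  [load 9/11]
  9 → shelf 5 (new)  [load 9/11]
  1 → shelf 3  [load 10/11]
  5 → shelf 4  [load 11/11]
5 shelves opened.

5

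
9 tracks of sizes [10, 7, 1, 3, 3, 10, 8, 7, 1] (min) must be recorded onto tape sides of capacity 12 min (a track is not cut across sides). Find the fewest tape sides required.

5

Total = 10 + 10 + 8 + 7 + 7 + 3 + 3 + 1 + 1 = 50 min.
Lower bound: ⌈50/12⌉ = 5 tape sides.
A packing using 5 tape sides:
  side 1: 10 + 1 + 1 = 12
  side 2: 10 = 10
  side 3: 8 + 3 = 11
  side 4: 7 + 3 = 10
  side 5: 7 = 7
This matches the lower bound, so 5 is optimal.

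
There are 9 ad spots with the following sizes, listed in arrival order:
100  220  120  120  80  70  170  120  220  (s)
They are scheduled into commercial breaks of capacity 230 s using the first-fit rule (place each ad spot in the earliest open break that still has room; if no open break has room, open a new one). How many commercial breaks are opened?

6

  100 → break 1 (new)  [load 100/230]
  220 → break 2 (new)  [load 220/230]
  120 → break 1  [load 220/230]
  120 → break 3 (new)  [load 120/230]
  80 → break 3  [load 200/230]
  70 → break 4 (new)  [load 70/230]
  170 → break 5 (new)  [load 170/230]
  120 → break 4  [load 190/230]
  220 → break 6 (new)  [load 220/230]
6 commercial breaks opened.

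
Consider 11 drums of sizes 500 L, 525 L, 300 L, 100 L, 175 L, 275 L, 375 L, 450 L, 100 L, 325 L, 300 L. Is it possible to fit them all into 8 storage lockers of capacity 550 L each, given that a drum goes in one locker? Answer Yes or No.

Yes

A valid assignment using 8 storage lockers:
  locker 1: 525 = 525
  locker 2: 500 = 500
  locker 3: 450 + 100 = 550
  locker 4: 375 + 175 = 550
  locker 5: 325 + 100 = 425
  locker 6: 300 = 300
  locker 7: 300 = 300
  locker 8: 275 = 275
Every load is within 550 L, so 8 storage lockers suffice.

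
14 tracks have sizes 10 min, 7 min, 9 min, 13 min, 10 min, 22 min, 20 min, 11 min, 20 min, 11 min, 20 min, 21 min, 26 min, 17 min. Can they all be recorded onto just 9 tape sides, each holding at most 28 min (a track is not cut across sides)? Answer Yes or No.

Total = 217 min; ⌈217/28⌉ = 8.
The bound of 8 does not rule out 9, but exhaustive search shows no assignment into 9 tape sides of capacity 28 min exists — the minimum is 10.

No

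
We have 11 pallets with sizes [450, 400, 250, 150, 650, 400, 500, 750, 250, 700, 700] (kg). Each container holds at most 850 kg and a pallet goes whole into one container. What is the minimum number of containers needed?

7

Total = 750 + 700 + 700 + 650 + 500 + 450 + 400 + 400 + 250 + 250 + 150 = 5200 kg.
Lower bound: ⌈5200/850⌉ = 7 containers.
A packing using 7 containers:
  container 1: 750 = 750
  container 2: 700 + 150 = 850
  container 3: 700 = 700
  container 4: 650 = 650
  container 5: 500 + 250 = 750
  container 6: 450 + 400 = 850
  container 7: 400 + 250 = 650
This matches the lower bound, so 7 is optimal.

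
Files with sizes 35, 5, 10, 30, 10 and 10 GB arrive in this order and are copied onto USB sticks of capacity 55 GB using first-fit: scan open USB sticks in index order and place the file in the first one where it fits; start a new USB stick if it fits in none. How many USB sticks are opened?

2

  35 → USB stick 1 (new)  [load 35/55]
  5 → USB stick 1  [load 40/55]
  10 → USB stick 1  [load 50/55]
  30 → USB stick 2 (new)  [load 30/55]
  10 → USB stick 2  [load 40/55]
  10 → USB stick 2  [load 50/55]
2 USB sticks opened.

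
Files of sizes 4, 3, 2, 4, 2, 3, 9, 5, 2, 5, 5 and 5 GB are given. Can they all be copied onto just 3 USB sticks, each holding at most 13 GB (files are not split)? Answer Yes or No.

Total = 49 GB; ⌈49/13⌉ = 4.
At least 4 USB sticks are required, but only 3 are allowed.

No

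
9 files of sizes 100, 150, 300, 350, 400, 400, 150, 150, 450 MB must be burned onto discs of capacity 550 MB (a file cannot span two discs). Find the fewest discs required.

5

Total = 450 + 400 + 400 + 350 + 300 + 150 + 150 + 150 + 100 = 2450 MB.
Lower bound: ⌈2450/550⌉ = 5 discs.
A packing using 5 discs:
  disc 1: 450 + 100 = 550
  disc 2: 400 + 150 = 550
  disc 3: 400 + 150 = 550
  disc 4: 350 + 150 = 500
  disc 5: 300 = 300
This matches the lower bound, so 5 is optimal.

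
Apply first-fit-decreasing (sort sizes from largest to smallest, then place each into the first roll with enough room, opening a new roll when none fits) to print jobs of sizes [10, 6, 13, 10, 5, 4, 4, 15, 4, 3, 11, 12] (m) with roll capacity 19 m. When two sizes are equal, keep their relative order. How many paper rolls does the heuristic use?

6

Sorted descending: 15, 13, 12, 11, 10, 10, 6, 5, 4, 4, 4, 3.
  15 → roll 1 (new)  [load 15/19]
  13 → roll 2 (new)  [load 13/19]
  12 → roll 3 (new)  [load 12/19]
  11 → roll 4 (new)  [load 11/19]
  10 → roll 5 (new)  [load 10/19]
  10 → roll 6 (new)  [load 10/19]
  6 → roll 2  [load 19/19]
  5 → roll 3  [load 17/19]
  4 → roll 1  [load 19/19]
  4 → roll 4  [load 15/19]
  4 → roll 4  [load 19/19]
  3 → roll 5  [load 13/19]
6 paper rolls opened.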